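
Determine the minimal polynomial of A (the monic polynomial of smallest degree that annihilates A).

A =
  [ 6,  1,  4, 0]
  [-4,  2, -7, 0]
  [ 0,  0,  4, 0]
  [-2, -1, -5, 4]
x^3 - 12*x^2 + 48*x - 64

The characteristic polynomial is χ_A(x) = (x - 4)^4, so the eigenvalues are known. The minimal polynomial is
  m_A(x) = Π_λ (x − λ)^{k_λ}
where k_λ is the size of the *largest* Jordan block for λ (equivalently, the smallest k with (A − λI)^k v = 0 for every generalised eigenvector v of λ).

  λ = 4: largest Jordan block has size 3, contributing (x − 4)^3

So m_A(x) = (x - 4)^3 = x^3 - 12*x^2 + 48*x - 64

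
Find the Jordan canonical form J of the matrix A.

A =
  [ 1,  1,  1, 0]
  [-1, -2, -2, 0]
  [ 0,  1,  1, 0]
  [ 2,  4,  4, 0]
J_3(0) ⊕ J_1(0)

The characteristic polynomial is
  det(x·I − A) = x^4

Eigenvalues and multiplicities (the geometric multiplicity of λ is n − rank(A − λI), which equals the number of Jordan blocks for λ):
  λ = 0: algebraic multiplicity = 4, geometric multiplicity = 2

Determining the block sizes for each eigenvalue:
  λ = 0: with am = 4 and gm = 2, the partition is not yet determined (e.g. several partitions of 4 into 2 parts exist). Let N = A − (0)·I. Computing rank(N^1) = 2, rank(N^2) = 1, rank(N^3) = 0; the number of blocks of size ≥ j is rank(N^{j−1}) − rank(N^j), giving [2, 1, 1]. So we have 1 block(s) of size 3, 1 block(s) of size 1 → block sizes [3, 1]

Assembling the blocks gives a Jordan form
J =
  [0, 1, 0, 0]
  [0, 0, 1, 0]
  [0, 0, 0, 0]
  [0, 0, 0, 0]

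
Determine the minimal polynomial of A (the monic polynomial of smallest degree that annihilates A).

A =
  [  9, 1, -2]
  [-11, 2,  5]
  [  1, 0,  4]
x^3 - 15*x^2 + 75*x - 125

The characteristic polynomial is χ_A(x) = (x - 5)^3, so the eigenvalues are known. The minimal polynomial is
  m_A(x) = Π_λ (x − λ)^{k_λ}
where k_λ is the size of the *largest* Jordan block for λ (equivalently, the smallest k with (A − λI)^k v = 0 for every generalised eigenvector v of λ).

  λ = 5: largest Jordan block has size 3, contributing (x − 5)^3

So m_A(x) = (x - 5)^3 = x^3 - 15*x^2 + 75*x - 125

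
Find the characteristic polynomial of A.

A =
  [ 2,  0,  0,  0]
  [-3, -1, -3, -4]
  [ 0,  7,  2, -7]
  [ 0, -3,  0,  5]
x^4 - 8*x^3 + 24*x^2 - 32*x + 16

Expanding det(x·I − A) (e.g. by cofactor expansion or by noting that A is similar to its Jordan form J, which has the same characteristic polynomial as A) gives
  χ_A(x) = x^4 - 8*x^3 + 24*x^2 - 32*x + 16
which factors as (x - 2)^4. The eigenvalues (with algebraic multiplicities) are λ = 2 with multiplicity 4.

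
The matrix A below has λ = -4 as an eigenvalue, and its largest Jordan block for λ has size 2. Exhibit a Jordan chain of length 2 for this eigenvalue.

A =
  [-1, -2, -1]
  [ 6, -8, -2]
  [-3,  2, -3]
A Jordan chain for λ = -4 of length 2:
v_1 = (3, 6, -3)ᵀ
v_2 = (1, 0, 0)ᵀ

Let N = A − (-4)·I. We want v_2 with N^2 v_2 = 0 but N^1 v_2 ≠ 0; then v_{j-1} := N · v_j for j = 2, …, 2.

Pick v_2 = (1, 0, 0)ᵀ.
Then v_1 = N · v_2 = (3, 6, -3)ᵀ.

Sanity check: (A − (-4)·I) v_1 = (0, 0, 0)ᵀ = 0. ✓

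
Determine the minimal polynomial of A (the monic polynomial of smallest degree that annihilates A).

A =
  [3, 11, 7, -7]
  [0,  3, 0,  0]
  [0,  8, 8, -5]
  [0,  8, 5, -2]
x^2 - 6*x + 9

The characteristic polynomial is χ_A(x) = (x - 3)^4, so the eigenvalues are known. The minimal polynomial is
  m_A(x) = Π_λ (x − λ)^{k_λ}
where k_λ is the size of the *largest* Jordan block for λ (equivalently, the smallest k with (A − λI)^k v = 0 for every generalised eigenvector v of λ).

  λ = 3: largest Jordan block has size 2, contributing (x − 3)^2

So m_A(x) = (x - 3)^2 = x^2 - 6*x + 9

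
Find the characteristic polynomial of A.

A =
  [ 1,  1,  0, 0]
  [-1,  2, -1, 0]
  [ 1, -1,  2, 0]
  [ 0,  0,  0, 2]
x^4 - 7*x^3 + 18*x^2 - 20*x + 8

Expanding det(x·I − A) (e.g. by cofactor expansion or by noting that A is similar to its Jordan form J, which has the same characteristic polynomial as A) gives
  χ_A(x) = x^4 - 7*x^3 + 18*x^2 - 20*x + 8
which factors as (x - 2)^3*(x - 1). The eigenvalues (with algebraic multiplicities) are λ = 1 with multiplicity 1, λ = 2 with multiplicity 3.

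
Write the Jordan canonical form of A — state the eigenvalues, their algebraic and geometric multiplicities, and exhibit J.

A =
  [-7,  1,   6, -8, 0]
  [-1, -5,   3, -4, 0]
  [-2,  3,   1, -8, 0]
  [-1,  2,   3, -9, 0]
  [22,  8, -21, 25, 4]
J_3(-5) ⊕ J_1(-5) ⊕ J_1(4)

The characteristic polynomial is
  det(x·I − A) = x^5 + 16*x^4 + 70*x^3 - 100*x^2 - 1375*x - 2500 = (x - 4)*(x + 5)^4

Eigenvalues and multiplicities (the geometric multiplicity of λ is n − rank(A − λI), which equals the number of Jordan blocks for λ):
  λ = -5: algebraic multiplicity = 4, geometric multiplicity = 2
  λ = 4: algebraic multiplicity = 1, geometric multiplicity = 1

Determining the block sizes for each eigenvalue:
  λ = -5: with am = 4 and gm = 2, the partition is not yet determined (e.g. several partitions of 4 into 2 parts exist). Let N = A − (-5)·I. Computing rank(N^1) = 3, rank(N^2) = 2, rank(N^3) = 1; the number of blocks of size ≥ j is rank(N^{j−1}) − rank(N^j), giving [2, 1, 1]. So we have 1 block(s) of size 3, 1 block(s) of size 1 → block sizes [3, 1]
  λ = 4: one block (gm = 1), so the single block has size am = 1 → block sizes [1]

Assembling the blocks gives a Jordan form
J =
  [-5,  1,  0,  0, 0]
  [ 0, -5,  1,  0, 0]
  [ 0,  0, -5,  0, 0]
  [ 0,  0,  0, -5, 0]
  [ 0,  0,  0,  0, 4]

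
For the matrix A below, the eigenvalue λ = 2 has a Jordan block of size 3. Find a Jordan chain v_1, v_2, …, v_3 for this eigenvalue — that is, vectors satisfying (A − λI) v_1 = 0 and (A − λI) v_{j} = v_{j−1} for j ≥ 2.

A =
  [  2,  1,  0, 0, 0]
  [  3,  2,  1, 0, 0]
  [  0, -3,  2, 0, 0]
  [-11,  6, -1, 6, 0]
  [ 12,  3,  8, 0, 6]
A Jordan chain for λ = 2 of length 3:
v_1 = (3, 0, -9, 6, 9)ᵀ
v_2 = (4, 3, -12, 5, 12)ᵀ
v_3 = (2, 4, -3, 0, 0)ᵀ

Let N = A − (2)·I. We want v_3 with N^3 v_3 = 0 but N^2 v_3 ≠ 0; then v_{j-1} := N · v_j for j = 3, …, 2.

Pick v_3 = (2, 4, -3, 0, 0)ᵀ.
Then v_2 = N · v_3 = (4, 3, -12, 5, 12)ᵀ.
Then v_1 = N · v_2 = (3, 0, -9, 6, 9)ᵀ.

Sanity check: (A − (2)·I) v_1 = (0, 0, 0, 0, 0)ᵀ = 0. ✓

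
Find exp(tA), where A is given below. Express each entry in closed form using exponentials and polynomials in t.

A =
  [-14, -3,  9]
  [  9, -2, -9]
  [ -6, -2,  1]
e^{tA} =
  [-9*t*exp(-5*t) + exp(-5*t), -3*t*exp(-5*t), 9*t*exp(-5*t)]
  [9*t*exp(-5*t), 3*t*exp(-5*t) + exp(-5*t), -9*t*exp(-5*t)]
  [-6*t*exp(-5*t), -2*t*exp(-5*t), 6*t*exp(-5*t) + exp(-5*t)]

Strategy: write A = P · J · P⁻¹ where J is a Jordan canonical form, so e^{tA} = P · e^{tJ} · P⁻¹, and e^{tJ} can be computed block-by-block.

A has Jordan form
J =
  [-5,  1,  0]
  [ 0, -5,  0]
  [ 0,  0, -5]
(up to reordering of blocks).

Per-block formulas:
  For a 1×1 block at λ = -5: exp(t · [-5]) = [e^(-5t)].
  For a 2×2 Jordan block J_2(-5): exp(t · J_2(-5)) = e^(-5t)·(I + t·N), where N is the 2×2 nilpotent shift.

After assembling e^{tJ} and conjugating by P, we get:

e^{tA} =
  [-9*t*exp(-5*t) + exp(-5*t), -3*t*exp(-5*t), 9*t*exp(-5*t)]
  [9*t*exp(-5*t), 3*t*exp(-5*t) + exp(-5*t), -9*t*exp(-5*t)]
  [-6*t*exp(-5*t), -2*t*exp(-5*t), 6*t*exp(-5*t) + exp(-5*t)]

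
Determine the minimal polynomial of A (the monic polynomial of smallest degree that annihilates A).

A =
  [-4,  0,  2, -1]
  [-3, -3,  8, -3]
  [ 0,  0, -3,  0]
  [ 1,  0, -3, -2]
x^3 + 9*x^2 + 27*x + 27

The characteristic polynomial is χ_A(x) = (x + 3)^4, so the eigenvalues are known. The minimal polynomial is
  m_A(x) = Π_λ (x − λ)^{k_λ}
where k_λ is the size of the *largest* Jordan block for λ (equivalently, the smallest k with (A − λI)^k v = 0 for every generalised eigenvector v of λ).

  λ = -3: largest Jordan block has size 3, contributing (x + 3)^3

So m_A(x) = (x + 3)^3 = x^3 + 9*x^2 + 27*x + 27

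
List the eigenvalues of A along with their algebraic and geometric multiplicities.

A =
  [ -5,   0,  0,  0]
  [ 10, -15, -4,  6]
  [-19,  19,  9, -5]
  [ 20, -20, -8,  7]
λ = -5: alg = 2, geom = 2; λ = 3: alg = 2, geom = 1

Step 1 — factor the characteristic polynomial to read off the algebraic multiplicities:
  χ_A(x) = (x - 3)^2*(x + 5)^2

Step 2 — compute geometric multiplicities via the rank-nullity identity g(λ) = n − rank(A − λI):
  rank(A − (-5)·I) = 2, so dim ker(A − (-5)·I) = n − 2 = 2
  rank(A − (3)·I) = 3, so dim ker(A − (3)·I) = n − 3 = 1

Summary:
  λ = -5: algebraic multiplicity = 2, geometric multiplicity = 2
  λ = 3: algebraic multiplicity = 2, geometric multiplicity = 1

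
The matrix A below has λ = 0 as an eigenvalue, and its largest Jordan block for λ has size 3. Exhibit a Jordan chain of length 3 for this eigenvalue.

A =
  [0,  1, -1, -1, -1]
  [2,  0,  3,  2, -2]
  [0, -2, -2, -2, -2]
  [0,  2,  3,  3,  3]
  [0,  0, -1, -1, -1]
A Jordan chain for λ = 0 of length 3:
v_1 = (2, 0, -4, 4, 0)ᵀ
v_2 = (0, 2, 0, 0, 0)ᵀ
v_3 = (1, 0, 0, 0, 0)ᵀ

Let N = A − (0)·I. We want v_3 with N^3 v_3 = 0 but N^2 v_3 ≠ 0; then v_{j-1} := N · v_j for j = 3, …, 2.

Pick v_3 = (1, 0, 0, 0, 0)ᵀ.
Then v_2 = N · v_3 = (0, 2, 0, 0, 0)ᵀ.
Then v_1 = N · v_2 = (2, 0, -4, 4, 0)ᵀ.

Sanity check: (A − (0)·I) v_1 = (0, 0, 0, 0, 0)ᵀ = 0. ✓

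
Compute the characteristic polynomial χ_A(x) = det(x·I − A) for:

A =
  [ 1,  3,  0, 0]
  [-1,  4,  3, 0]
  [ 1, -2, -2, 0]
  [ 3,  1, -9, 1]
x^4 - 4*x^3 + 6*x^2 - 4*x + 1

Expanding det(x·I − A) (e.g. by cofactor expansion or by noting that A is similar to its Jordan form J, which has the same characteristic polynomial as A) gives
  χ_A(x) = x^4 - 4*x^3 + 6*x^2 - 4*x + 1
which factors as (x - 1)^4. The eigenvalues (with algebraic multiplicities) are λ = 1 with multiplicity 4.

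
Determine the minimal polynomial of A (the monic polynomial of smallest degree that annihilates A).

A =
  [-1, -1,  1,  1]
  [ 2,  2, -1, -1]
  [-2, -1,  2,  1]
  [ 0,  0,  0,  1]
x^2 - 2*x + 1

The characteristic polynomial is χ_A(x) = (x - 1)^4, so the eigenvalues are known. The minimal polynomial is
  m_A(x) = Π_λ (x − λ)^{k_λ}
where k_λ is the size of the *largest* Jordan block for λ (equivalently, the smallest k with (A − λI)^k v = 0 for every generalised eigenvector v of λ).

  λ = 1: largest Jordan block has size 2, contributing (x − 1)^2

So m_A(x) = (x - 1)^2 = x^2 - 2*x + 1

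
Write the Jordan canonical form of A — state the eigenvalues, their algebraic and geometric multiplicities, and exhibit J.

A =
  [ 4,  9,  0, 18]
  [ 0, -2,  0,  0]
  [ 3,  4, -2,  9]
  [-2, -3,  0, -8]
J_2(-2) ⊕ J_2(-2)

The characteristic polynomial is
  det(x·I − A) = x^4 + 8*x^3 + 24*x^2 + 32*x + 16 = (x + 2)^4

Eigenvalues and multiplicities (the geometric multiplicity of λ is n − rank(A − λI), which equals the number of Jordan blocks for λ):
  λ = -2: algebraic multiplicity = 4, geometric multiplicity = 2

Determining the block sizes for each eigenvalue:
  λ = -2: with am = 4 and gm = 2, the partition is not yet determined (e.g. several partitions of 4 into 2 parts exist). Let N = A − (-2)·I. Computing rank(N^1) = 2, rank(N^2) = 0; the number of blocks of size ≥ j is rank(N^{j−1}) − rank(N^j), giving [2, 2]. So we have 2 block(s) of size 2 → block sizes [2, 2]

Assembling the blocks gives a Jordan form
J =
  [-2,  1,  0,  0]
  [ 0, -2,  0,  0]
  [ 0,  0, -2,  1]
  [ 0,  0,  0, -2]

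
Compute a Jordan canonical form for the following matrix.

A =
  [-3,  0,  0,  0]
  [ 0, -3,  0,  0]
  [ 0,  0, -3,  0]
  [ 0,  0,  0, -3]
J_1(-3) ⊕ J_1(-3) ⊕ J_1(-3) ⊕ J_1(-3)

The characteristic polynomial is
  det(x·I − A) = x^4 + 12*x^3 + 54*x^2 + 108*x + 81 = (x + 3)^4

Eigenvalues and multiplicities (the geometric multiplicity of λ is n − rank(A − λI), which equals the number of Jordan blocks for λ):
  λ = -3: algebraic multiplicity = 4, geometric multiplicity = 4

Determining the block sizes for each eigenvalue:
  λ = -3: gm = am = 4, so every block has size 1 → block sizes [1, 1, 1, 1]

Assembling the blocks gives a Jordan form
J =
  [-3,  0,  0,  0]
  [ 0, -3,  0,  0]
  [ 0,  0, -3,  0]
  [ 0,  0,  0, -3]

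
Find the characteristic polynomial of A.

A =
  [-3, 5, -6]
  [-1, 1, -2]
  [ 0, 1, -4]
x^3 + 6*x^2 + 12*x + 8

Expanding det(x·I − A) (e.g. by cofactor expansion or by noting that A is similar to its Jordan form J, which has the same characteristic polynomial as A) gives
  χ_A(x) = x^3 + 6*x^2 + 12*x + 8
which factors as (x + 2)^3. The eigenvalues (with algebraic multiplicities) are λ = -2 with multiplicity 3.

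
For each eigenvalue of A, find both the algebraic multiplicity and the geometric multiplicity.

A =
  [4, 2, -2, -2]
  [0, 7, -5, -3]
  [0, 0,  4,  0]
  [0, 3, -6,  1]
λ = 4: alg = 4, geom = 2

Step 1 — factor the characteristic polynomial to read off the algebraic multiplicities:
  χ_A(x) = (x - 4)^4

Step 2 — compute geometric multiplicities via the rank-nullity identity g(λ) = n − rank(A − λI):
  rank(A − (4)·I) = 2, so dim ker(A − (4)·I) = n − 2 = 2

Summary:
  λ = 4: algebraic multiplicity = 4, geometric multiplicity = 2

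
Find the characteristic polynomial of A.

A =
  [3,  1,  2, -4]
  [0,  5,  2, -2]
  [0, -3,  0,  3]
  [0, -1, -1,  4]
x^4 - 12*x^3 + 54*x^2 - 108*x + 81

Expanding det(x·I − A) (e.g. by cofactor expansion or by noting that A is similar to its Jordan form J, which has the same characteristic polynomial as A) gives
  χ_A(x) = x^4 - 12*x^3 + 54*x^2 - 108*x + 81
which factors as (x - 3)^4. The eigenvalues (with algebraic multiplicities) are λ = 3 with multiplicity 4.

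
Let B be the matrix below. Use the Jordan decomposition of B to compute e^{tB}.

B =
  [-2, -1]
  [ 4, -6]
e^{tB} =
  [2*t*exp(-4*t) + exp(-4*t), -t*exp(-4*t)]
  [4*t*exp(-4*t), -2*t*exp(-4*t) + exp(-4*t)]

Strategy: write B = P · J · P⁻¹ where J is a Jordan canonical form, so e^{tB} = P · e^{tJ} · P⁻¹, and e^{tJ} can be computed block-by-block.

B has Jordan form
J =
  [-4,  1]
  [ 0, -4]
(up to reordering of blocks).

Per-block formulas:
  For a 2×2 Jordan block J_2(-4): exp(t · J_2(-4)) = e^(-4t)·(I + t·N), where N is the 2×2 nilpotent shift.

After assembling e^{tJ} and conjugating by P, we get:

e^{tB} =
  [2*t*exp(-4*t) + exp(-4*t), -t*exp(-4*t)]
  [4*t*exp(-4*t), -2*t*exp(-4*t) + exp(-4*t)]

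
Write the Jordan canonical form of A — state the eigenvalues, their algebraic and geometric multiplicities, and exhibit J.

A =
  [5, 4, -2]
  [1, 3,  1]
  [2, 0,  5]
J_1(3) ⊕ J_2(5)

The characteristic polynomial is
  det(x·I − A) = x^3 - 13*x^2 + 55*x - 75 = (x - 5)^2*(x - 3)

Eigenvalues and multiplicities (the geometric multiplicity of λ is n − rank(A − λI), which equals the number of Jordan blocks for λ):
  λ = 3: algebraic multiplicity = 1, geometric multiplicity = 1
  λ = 5: algebraic multiplicity = 2, geometric multiplicity = 1

Determining the block sizes for each eigenvalue:
  λ = 3: one block (gm = 1), so the single block has size am = 1 → block sizes [1]
  λ = 5: one block (gm = 1), so the single block has size am = 2 → block sizes [2]

Assembling the blocks gives a Jordan form
J =
  [3, 0, 0]
  [0, 5, 1]
  [0, 0, 5]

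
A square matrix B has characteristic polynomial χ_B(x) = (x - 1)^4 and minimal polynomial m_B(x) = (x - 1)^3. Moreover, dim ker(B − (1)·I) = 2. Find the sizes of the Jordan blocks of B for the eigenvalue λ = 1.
Block sizes for λ = 1: [3, 1]

Step 1 — from the characteristic polynomial, algebraic multiplicity of λ = 1 is 4. From dim ker(B − (1)·I) = 2, there are exactly 2 Jordan blocks for λ = 1.
Step 2 — from the minimal polynomial, the factor (x − 1)^3 tells us the largest block for λ = 1 has size 3.
Step 3 — with total size 4, 2 blocks, and largest block 3, the block sizes (in nonincreasing order) are [3, 1].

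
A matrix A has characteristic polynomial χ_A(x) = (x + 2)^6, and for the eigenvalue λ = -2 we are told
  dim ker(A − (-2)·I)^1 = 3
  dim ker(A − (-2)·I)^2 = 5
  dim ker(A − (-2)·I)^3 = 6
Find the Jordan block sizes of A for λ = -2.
Block sizes for λ = -2: [3, 2, 1]

From the dimensions of kernels of powers, the number of Jordan blocks of size at least j is d_j − d_{j−1} where d_j = dim ker(N^j) (with d_0 = 0). Computing the differences gives [3, 2, 1].
The number of blocks of size exactly k is (#blocks of size ≥ k) − (#blocks of size ≥ k + 1), so the partition is: 1 block(s) of size 1, 1 block(s) of size 2, 1 block(s) of size 3.
In nonincreasing order the block sizes are [3, 2, 1].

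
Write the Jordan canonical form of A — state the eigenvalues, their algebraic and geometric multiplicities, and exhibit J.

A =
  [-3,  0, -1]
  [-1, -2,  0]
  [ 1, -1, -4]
J_3(-3)

The characteristic polynomial is
  det(x·I − A) = x^3 + 9*x^2 + 27*x + 27 = (x + 3)^3

Eigenvalues and multiplicities (the geometric multiplicity of λ is n − rank(A − λI), which equals the number of Jordan blocks for λ):
  λ = -3: algebraic multiplicity = 3, geometric multiplicity = 1

Determining the block sizes for each eigenvalue:
  λ = -3: one block (gm = 1), so the single block has size am = 3 → block sizes [3]

Assembling the blocks gives a Jordan form
J =
  [-3,  1,  0]
  [ 0, -3,  1]
  [ 0,  0, -3]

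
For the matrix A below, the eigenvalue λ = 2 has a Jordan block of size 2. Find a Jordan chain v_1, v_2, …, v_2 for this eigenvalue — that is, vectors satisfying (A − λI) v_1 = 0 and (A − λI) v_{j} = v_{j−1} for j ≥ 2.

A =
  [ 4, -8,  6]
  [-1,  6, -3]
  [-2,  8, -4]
A Jordan chain for λ = 2 of length 2:
v_1 = (2, -1, -2)ᵀ
v_2 = (1, 0, 0)ᵀ

Let N = A − (2)·I. We want v_2 with N^2 v_2 = 0 but N^1 v_2 ≠ 0; then v_{j-1} := N · v_j for j = 2, …, 2.

Pick v_2 = (1, 0, 0)ᵀ.
Then v_1 = N · v_2 = (2, -1, -2)ᵀ.

Sanity check: (A − (2)·I) v_1 = (0, 0, 0)ᵀ = 0. ✓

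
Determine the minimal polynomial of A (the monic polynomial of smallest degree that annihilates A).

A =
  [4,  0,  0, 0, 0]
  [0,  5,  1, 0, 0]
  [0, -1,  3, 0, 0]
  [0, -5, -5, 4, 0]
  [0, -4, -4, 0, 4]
x^2 - 8*x + 16

The characteristic polynomial is χ_A(x) = (x - 4)^5, so the eigenvalues are known. The minimal polynomial is
  m_A(x) = Π_λ (x − λ)^{k_λ}
where k_λ is the size of the *largest* Jordan block for λ (equivalently, the smallest k with (A − λI)^k v = 0 for every generalised eigenvector v of λ).

  λ = 4: largest Jordan block has size 2, contributing (x − 4)^2

So m_A(x) = (x - 4)^2 = x^2 - 8*x + 16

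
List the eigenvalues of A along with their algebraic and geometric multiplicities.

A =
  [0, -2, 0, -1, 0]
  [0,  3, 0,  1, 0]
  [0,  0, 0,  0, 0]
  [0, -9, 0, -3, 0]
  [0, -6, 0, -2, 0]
λ = 0: alg = 5, geom = 3

Step 1 — factor the characteristic polynomial to read off the algebraic multiplicities:
  χ_A(x) = x^5

Step 2 — compute geometric multiplicities via the rank-nullity identity g(λ) = n − rank(A − λI):
  rank(A − (0)·I) = 2, so dim ker(A − (0)·I) = n − 2 = 3

Summary:
  λ = 0: algebraic multiplicity = 5, geometric multiplicity = 3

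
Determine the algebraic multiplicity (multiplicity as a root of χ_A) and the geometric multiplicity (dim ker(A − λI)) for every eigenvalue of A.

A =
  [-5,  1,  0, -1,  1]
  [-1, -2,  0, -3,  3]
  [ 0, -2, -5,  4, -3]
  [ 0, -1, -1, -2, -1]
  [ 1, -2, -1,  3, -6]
λ = -4: alg = 5, geom = 2

Step 1 — factor the characteristic polynomial to read off the algebraic multiplicities:
  χ_A(x) = (x + 4)^5

Step 2 — compute geometric multiplicities via the rank-nullity identity g(λ) = n − rank(A − λI):
  rank(A − (-4)·I) = 3, so dim ker(A − (-4)·I) = n − 3 = 2

Summary:
  λ = -4: algebraic multiplicity = 5, geometric multiplicity = 2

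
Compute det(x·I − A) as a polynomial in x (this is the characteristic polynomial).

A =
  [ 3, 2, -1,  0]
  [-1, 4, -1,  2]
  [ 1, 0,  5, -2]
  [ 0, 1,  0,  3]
x^4 - 15*x^3 + 84*x^2 - 208*x + 192

Expanding det(x·I − A) (e.g. by cofactor expansion or by noting that A is similar to its Jordan form J, which has the same characteristic polynomial as A) gives
  χ_A(x) = x^4 - 15*x^3 + 84*x^2 - 208*x + 192
which factors as (x - 4)^3*(x - 3). The eigenvalues (with algebraic multiplicities) are λ = 3 with multiplicity 1, λ = 4 with multiplicity 3.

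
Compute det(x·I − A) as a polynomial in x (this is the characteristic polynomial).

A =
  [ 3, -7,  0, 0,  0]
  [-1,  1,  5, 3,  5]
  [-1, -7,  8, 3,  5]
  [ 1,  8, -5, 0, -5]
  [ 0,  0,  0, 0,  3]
x^5 - 15*x^4 + 90*x^3 - 270*x^2 + 405*x - 243

Expanding det(x·I − A) (e.g. by cofactor expansion or by noting that A is similar to its Jordan form J, which has the same characteristic polynomial as A) gives
  χ_A(x) = x^5 - 15*x^4 + 90*x^3 - 270*x^2 + 405*x - 243
which factors as (x - 3)^5. The eigenvalues (with algebraic multiplicities) are λ = 3 with multiplicity 5.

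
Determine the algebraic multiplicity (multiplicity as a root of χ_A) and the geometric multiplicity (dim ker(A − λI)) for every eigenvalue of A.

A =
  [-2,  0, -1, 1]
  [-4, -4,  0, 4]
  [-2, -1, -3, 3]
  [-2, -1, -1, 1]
λ = -2: alg = 4, geom = 2

Step 1 — factor the characteristic polynomial to read off the algebraic multiplicities:
  χ_A(x) = (x + 2)^4

Step 2 — compute geometric multiplicities via the rank-nullity identity g(λ) = n − rank(A − λI):
  rank(A − (-2)·I) = 2, so dim ker(A − (-2)·I) = n − 2 = 2

Summary:
  λ = -2: algebraic multiplicity = 4, geometric multiplicity = 2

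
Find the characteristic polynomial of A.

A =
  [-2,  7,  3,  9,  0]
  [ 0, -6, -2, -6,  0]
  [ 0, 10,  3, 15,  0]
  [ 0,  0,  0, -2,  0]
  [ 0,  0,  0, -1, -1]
x^5 + 8*x^4 + 25*x^3 + 38*x^2 + 28*x + 8

Expanding det(x·I − A) (e.g. by cofactor expansion or by noting that A is similar to its Jordan form J, which has the same characteristic polynomial as A) gives
  χ_A(x) = x^5 + 8*x^4 + 25*x^3 + 38*x^2 + 28*x + 8
which factors as (x + 1)^2*(x + 2)^3. The eigenvalues (with algebraic multiplicities) are λ = -2 with multiplicity 3, λ = -1 with multiplicity 2.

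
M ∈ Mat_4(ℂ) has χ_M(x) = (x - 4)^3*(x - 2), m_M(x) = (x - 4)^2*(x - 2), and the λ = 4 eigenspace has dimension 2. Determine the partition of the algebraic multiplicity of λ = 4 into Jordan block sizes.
Block sizes for λ = 4: [2, 1]

Step 1 — from the characteristic polynomial, algebraic multiplicity of λ = 4 is 3. From dim ker(M − (4)·I) = 2, there are exactly 2 Jordan blocks for λ = 4.
Step 2 — from the minimal polynomial, the factor (x − 4)^2 tells us the largest block for λ = 4 has size 2.
Step 3 — with total size 3, 2 blocks, and largest block 2, the block sizes (in nonincreasing order) are [2, 1].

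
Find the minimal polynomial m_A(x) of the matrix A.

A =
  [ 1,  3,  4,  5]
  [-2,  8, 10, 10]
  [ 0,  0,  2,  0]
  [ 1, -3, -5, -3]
x^3 - 6*x^2 + 12*x - 8

The characteristic polynomial is χ_A(x) = (x - 2)^4, so the eigenvalues are known. The minimal polynomial is
  m_A(x) = Π_λ (x − λ)^{k_λ}
where k_λ is the size of the *largest* Jordan block for λ (equivalently, the smallest k with (A − λI)^k v = 0 for every generalised eigenvector v of λ).

  λ = 2: largest Jordan block has size 3, contributing (x − 2)^3

So m_A(x) = (x - 2)^3 = x^3 - 6*x^2 + 12*x - 8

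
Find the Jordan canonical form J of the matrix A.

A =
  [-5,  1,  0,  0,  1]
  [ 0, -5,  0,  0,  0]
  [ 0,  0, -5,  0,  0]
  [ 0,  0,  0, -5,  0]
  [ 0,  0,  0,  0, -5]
J_2(-5) ⊕ J_1(-5) ⊕ J_1(-5) ⊕ J_1(-5)

The characteristic polynomial is
  det(x·I − A) = x^5 + 25*x^4 + 250*x^3 + 1250*x^2 + 3125*x + 3125 = (x + 5)^5

Eigenvalues and multiplicities (the geometric multiplicity of λ is n − rank(A − λI), which equals the number of Jordan blocks for λ):
  λ = -5: algebraic multiplicity = 5, geometric multiplicity = 4

Determining the block sizes for each eigenvalue:
  λ = -5: 4 blocks summing to 5 forces exactly one block of size 2 and the rest size 1 → block sizes [2, 1, 1, 1]

Assembling the blocks gives a Jordan form
J =
  [-5,  1,  0,  0,  0]
  [ 0, -5,  0,  0,  0]
  [ 0,  0, -5,  0,  0]
  [ 0,  0,  0, -5,  0]
  [ 0,  0,  0,  0, -5]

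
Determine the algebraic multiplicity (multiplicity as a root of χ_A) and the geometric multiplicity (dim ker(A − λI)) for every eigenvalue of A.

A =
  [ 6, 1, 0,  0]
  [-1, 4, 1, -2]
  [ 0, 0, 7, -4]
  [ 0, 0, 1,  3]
λ = 5: alg = 4, geom = 2

Step 1 — factor the characteristic polynomial to read off the algebraic multiplicities:
  χ_A(x) = (x - 5)^4

Step 2 — compute geometric multiplicities via the rank-nullity identity g(λ) = n − rank(A − λI):
  rank(A − (5)·I) = 2, so dim ker(A − (5)·I) = n − 2 = 2

Summary:
  λ = 5: algebraic multiplicity = 4, geometric multiplicity = 2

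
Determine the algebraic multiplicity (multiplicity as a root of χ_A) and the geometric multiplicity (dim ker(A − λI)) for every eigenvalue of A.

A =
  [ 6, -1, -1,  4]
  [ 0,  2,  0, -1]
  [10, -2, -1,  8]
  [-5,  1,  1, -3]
λ = 1: alg = 4, geom = 2

Step 1 — factor the characteristic polynomial to read off the algebraic multiplicities:
  χ_A(x) = (x - 1)^4

Step 2 — compute geometric multiplicities via the rank-nullity identity g(λ) = n − rank(A − λI):
  rank(A − (1)·I) = 2, so dim ker(A − (1)·I) = n − 2 = 2

Summary:
  λ = 1: algebraic multiplicity = 4, geometric multiplicity = 2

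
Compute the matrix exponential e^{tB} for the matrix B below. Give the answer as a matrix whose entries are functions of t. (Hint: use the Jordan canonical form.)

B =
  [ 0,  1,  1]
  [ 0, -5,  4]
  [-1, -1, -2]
e^{tB} =
  [-t*exp(-3*t) + 2*exp(-t) - exp(-3*t), t*exp(-3*t), -3*t*exp(-3*t) + 2*exp(-t) - 2*exp(-3*t)]
  [2*t*exp(-3*t) - exp(-t) + exp(-3*t), -2*t*exp(-3*t) + exp(-3*t), 6*t*exp(-3*t) - exp(-t) + exp(-3*t)]
  [t*exp(-3*t) - exp(-t) + exp(-3*t), -t*exp(-3*t), 3*t*exp(-3*t) - exp(-t) + 2*exp(-3*t)]

Strategy: write B = P · J · P⁻¹ where J is a Jordan canonical form, so e^{tB} = P · e^{tJ} · P⁻¹, and e^{tJ} can be computed block-by-block.

B has Jordan form
J =
  [-3,  1,  0]
  [ 0, -3,  0]
  [ 0,  0, -1]
(up to reordering of blocks).

Per-block formulas:
  For a 1×1 block at λ = -1: exp(t · [-1]) = [e^(-1t)].
  For a 2×2 Jordan block J_2(-3): exp(t · J_2(-3)) = e^(-3t)·(I + t·N), where N is the 2×2 nilpotent shift.

After assembling e^{tJ} and conjugating by P, we get:

e^{tB} =
  [-t*exp(-3*t) + 2*exp(-t) - exp(-3*t), t*exp(-3*t), -3*t*exp(-3*t) + 2*exp(-t) - 2*exp(-3*t)]
  [2*t*exp(-3*t) - exp(-t) + exp(-3*t), -2*t*exp(-3*t) + exp(-3*t), 6*t*exp(-3*t) - exp(-t) + exp(-3*t)]
  [t*exp(-3*t) - exp(-t) + exp(-3*t), -t*exp(-3*t), 3*t*exp(-3*t) - exp(-t) + 2*exp(-3*t)]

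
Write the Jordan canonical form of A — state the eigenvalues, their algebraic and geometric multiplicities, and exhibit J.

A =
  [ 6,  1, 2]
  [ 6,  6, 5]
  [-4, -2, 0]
J_3(4)

The characteristic polynomial is
  det(x·I − A) = x^3 - 12*x^2 + 48*x - 64 = (x - 4)^3

Eigenvalues and multiplicities (the geometric multiplicity of λ is n − rank(A − λI), which equals the number of Jordan blocks for λ):
  λ = 4: algebraic multiplicity = 3, geometric multiplicity = 1

Determining the block sizes for each eigenvalue:
  λ = 4: one block (gm = 1), so the single block has size am = 3 → block sizes [3]

Assembling the blocks gives a Jordan form
J =
  [4, 1, 0]
  [0, 4, 1]
  [0, 0, 4]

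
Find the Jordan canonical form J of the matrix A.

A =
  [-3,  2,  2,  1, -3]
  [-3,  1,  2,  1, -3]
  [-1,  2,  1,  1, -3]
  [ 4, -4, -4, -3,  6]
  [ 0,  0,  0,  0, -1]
J_3(-1) ⊕ J_1(-1) ⊕ J_1(-1)

The characteristic polynomial is
  det(x·I − A) = x^5 + 5*x^4 + 10*x^3 + 10*x^2 + 5*x + 1 = (x + 1)^5

Eigenvalues and multiplicities (the geometric multiplicity of λ is n − rank(A − λI), which equals the number of Jordan blocks for λ):
  λ = -1: algebraic multiplicity = 5, geometric multiplicity = 3

Determining the block sizes for each eigenvalue:
  λ = -1: with am = 5 and gm = 3, the partition is not yet determined (e.g. several partitions of 5 into 3 parts exist). Let N = A − (-1)·I. Computing rank(N^1) = 2, rank(N^2) = 1, rank(N^3) = 0; the number of blocks of size ≥ j is rank(N^{j−1}) − rank(N^j), giving [3, 1, 1]. So we have 1 block(s) of size 3, 2 block(s) of size 1 → block sizes [3, 1, 1]

Assembling the blocks gives a Jordan form
J =
  [-1,  1,  0,  0,  0]
  [ 0, -1,  1,  0,  0]
  [ 0,  0, -1,  0,  0]
  [ 0,  0,  0, -1,  0]
  [ 0,  0,  0,  0, -1]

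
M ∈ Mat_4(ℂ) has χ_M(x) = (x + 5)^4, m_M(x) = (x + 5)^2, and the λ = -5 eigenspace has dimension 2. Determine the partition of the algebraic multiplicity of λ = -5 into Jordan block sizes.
Block sizes for λ = -5: [2, 2]

Step 1 — from the characteristic polynomial, algebraic multiplicity of λ = -5 is 4. From dim ker(M − (-5)·I) = 2, there are exactly 2 Jordan blocks for λ = -5.
Step 2 — from the minimal polynomial, the factor (x + 5)^2 tells us the largest block for λ = -5 has size 2.
Step 3 — with total size 4, 2 blocks, and largest block 2, the block sizes (in nonincreasing order) are [2, 2].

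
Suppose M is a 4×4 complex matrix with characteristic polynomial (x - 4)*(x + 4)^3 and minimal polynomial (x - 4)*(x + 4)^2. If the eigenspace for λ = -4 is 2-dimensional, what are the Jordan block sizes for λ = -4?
Block sizes for λ = -4: [2, 1]

Step 1 — from the characteristic polynomial, algebraic multiplicity of λ = -4 is 3. From dim ker(M − (-4)·I) = 2, there are exactly 2 Jordan blocks for λ = -4.
Step 2 — from the minimal polynomial, the factor (x + 4)^2 tells us the largest block for λ = -4 has size 2.
Step 3 — with total size 3, 2 blocks, and largest block 2, the block sizes (in nonincreasing order) are [2, 1].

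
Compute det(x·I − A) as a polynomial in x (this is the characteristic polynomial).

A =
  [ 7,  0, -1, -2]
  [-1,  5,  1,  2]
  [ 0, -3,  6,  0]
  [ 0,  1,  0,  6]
x^4 - 24*x^3 + 216*x^2 - 864*x + 1296

Expanding det(x·I − A) (e.g. by cofactor expansion or by noting that A is similar to its Jordan form J, which has the same characteristic polynomial as A) gives
  χ_A(x) = x^4 - 24*x^3 + 216*x^2 - 864*x + 1296
which factors as (x - 6)^4. The eigenvalues (with algebraic multiplicities) are λ = 6 with multiplicity 4.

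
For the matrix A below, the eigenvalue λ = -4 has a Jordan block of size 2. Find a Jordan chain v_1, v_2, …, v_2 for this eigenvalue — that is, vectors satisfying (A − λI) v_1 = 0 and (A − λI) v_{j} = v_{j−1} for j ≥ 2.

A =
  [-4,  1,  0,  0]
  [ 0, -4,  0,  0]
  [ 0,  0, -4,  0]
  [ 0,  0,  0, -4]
A Jordan chain for λ = -4 of length 2:
v_1 = (1, 0, 0, 0)ᵀ
v_2 = (0, 1, 0, 0)ᵀ

Let N = A − (-4)·I. We want v_2 with N^2 v_2 = 0 but N^1 v_2 ≠ 0; then v_{j-1} := N · v_j for j = 2, …, 2.

Pick v_2 = (0, 1, 0, 0)ᵀ.
Then v_1 = N · v_2 = (1, 0, 0, 0)ᵀ.

Sanity check: (A − (-4)·I) v_1 = (0, 0, 0, 0)ᵀ = 0. ✓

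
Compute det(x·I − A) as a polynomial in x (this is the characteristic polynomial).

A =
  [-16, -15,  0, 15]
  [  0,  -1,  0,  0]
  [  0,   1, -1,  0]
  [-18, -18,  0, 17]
x^4 + x^3 - 3*x^2 - 5*x - 2

Expanding det(x·I − A) (e.g. by cofactor expansion or by noting that A is similar to its Jordan form J, which has the same characteristic polynomial as A) gives
  χ_A(x) = x^4 + x^3 - 3*x^2 - 5*x - 2
which factors as (x - 2)*(x + 1)^3. The eigenvalues (with algebraic multiplicities) are λ = -1 with multiplicity 3, λ = 2 with multiplicity 1.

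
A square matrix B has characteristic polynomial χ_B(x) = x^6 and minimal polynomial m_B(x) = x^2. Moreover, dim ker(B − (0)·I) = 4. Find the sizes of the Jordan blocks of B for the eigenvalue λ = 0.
Block sizes for λ = 0: [2, 2, 1, 1]

Step 1 — from the characteristic polynomial, algebraic multiplicity of λ = 0 is 6. From dim ker(B − (0)·I) = 4, there are exactly 4 Jordan blocks for λ = 0.
Step 2 — from the minimal polynomial, the factor (x − 0)^2 tells us the largest block for λ = 0 has size 2.
Step 3 — with total size 6, 4 blocks, and largest block 2, the block sizes (in nonincreasing order) are [2, 2, 1, 1].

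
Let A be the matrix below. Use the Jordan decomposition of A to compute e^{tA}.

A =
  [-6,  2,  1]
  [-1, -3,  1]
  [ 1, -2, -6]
e^{tA} =
  [-t*exp(-5*t) + exp(-5*t), 2*t*exp(-5*t), t*exp(-5*t)]
  [-t*exp(-5*t), 2*t*exp(-5*t) + exp(-5*t), t*exp(-5*t)]
  [t*exp(-5*t), -2*t*exp(-5*t), -t*exp(-5*t) + exp(-5*t)]

Strategy: write A = P · J · P⁻¹ where J is a Jordan canonical form, so e^{tA} = P · e^{tJ} · P⁻¹, and e^{tJ} can be computed block-by-block.

A has Jordan form
J =
  [-5,  1,  0]
  [ 0, -5,  0]
  [ 0,  0, -5]
(up to reordering of blocks).

Per-block formulas:
  For a 2×2 Jordan block J_2(-5): exp(t · J_2(-5)) = e^(-5t)·(I + t·N), where N is the 2×2 nilpotent shift.
  For a 1×1 block at λ = -5: exp(t · [-5]) = [e^(-5t)].

After assembling e^{tJ} and conjugating by P, we get:

e^{tA} =
  [-t*exp(-5*t) + exp(-5*t), 2*t*exp(-5*t), t*exp(-5*t)]
  [-t*exp(-5*t), 2*t*exp(-5*t) + exp(-5*t), t*exp(-5*t)]
  [t*exp(-5*t), -2*t*exp(-5*t), -t*exp(-5*t) + exp(-5*t)]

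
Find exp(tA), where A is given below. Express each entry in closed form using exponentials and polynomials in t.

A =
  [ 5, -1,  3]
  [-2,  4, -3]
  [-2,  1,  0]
e^{tA} =
  [2*t*exp(3*t) + exp(3*t), -t*exp(3*t), 3*t*exp(3*t)]
  [-2*t*exp(3*t), t*exp(3*t) + exp(3*t), -3*t*exp(3*t)]
  [-2*t*exp(3*t), t*exp(3*t), -3*t*exp(3*t) + exp(3*t)]

Strategy: write A = P · J · P⁻¹ where J is a Jordan canonical form, so e^{tA} = P · e^{tJ} · P⁻¹, and e^{tJ} can be computed block-by-block.

A has Jordan form
J =
  [3, 1, 0]
  [0, 3, 0]
  [0, 0, 3]
(up to reordering of blocks).

Per-block formulas:
  For a 1×1 block at λ = 3: exp(t · [3]) = [e^(3t)].
  For a 2×2 Jordan block J_2(3): exp(t · J_2(3)) = e^(3t)·(I + t·N), where N is the 2×2 nilpotent shift.

After assembling e^{tJ} and conjugating by P, we get:

e^{tA} =
  [2*t*exp(3*t) + exp(3*t), -t*exp(3*t), 3*t*exp(3*t)]
  [-2*t*exp(3*t), t*exp(3*t) + exp(3*t), -3*t*exp(3*t)]
  [-2*t*exp(3*t), t*exp(3*t), -3*t*exp(3*t) + exp(3*t)]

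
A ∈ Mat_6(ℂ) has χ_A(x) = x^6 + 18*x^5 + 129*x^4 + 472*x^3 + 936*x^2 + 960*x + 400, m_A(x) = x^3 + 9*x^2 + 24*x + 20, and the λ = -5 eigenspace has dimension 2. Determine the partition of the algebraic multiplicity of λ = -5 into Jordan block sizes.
Block sizes for λ = -5: [1, 1]

Step 1 — from the characteristic polynomial, algebraic multiplicity of λ = -5 is 2. From dim ker(A − (-5)·I) = 2, there are exactly 2 Jordan blocks for λ = -5.
Step 2 — from the minimal polynomial, the factor (x + 5) tells us the largest block for λ = -5 has size 1.
Step 3 — with total size 2, 2 blocks, and largest block 1, the block sizes (in nonincreasing order) are [1, 1].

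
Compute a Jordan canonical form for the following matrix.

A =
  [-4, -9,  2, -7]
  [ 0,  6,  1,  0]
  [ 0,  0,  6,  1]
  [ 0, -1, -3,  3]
J_1(-4) ⊕ J_3(5)

The characteristic polynomial is
  det(x·I − A) = x^4 - 11*x^3 + 15*x^2 + 175*x - 500 = (x - 5)^3*(x + 4)

Eigenvalues and multiplicities (the geometric multiplicity of λ is n − rank(A − λI), which equals the number of Jordan blocks for λ):
  λ = -4: algebraic multiplicity = 1, geometric multiplicity = 1
  λ = 5: algebraic multiplicity = 3, geometric multiplicity = 1

Determining the block sizes for each eigenvalue:
  λ = -4: one block (gm = 1), so the single block has size am = 1 → block sizes [1]
  λ = 5: one block (gm = 1), so the single block has size am = 3 → block sizes [3]

Assembling the blocks gives a Jordan form
J =
  [-4, 0, 0, 0]
  [ 0, 5, 1, 0]
  [ 0, 0, 5, 1]
  [ 0, 0, 0, 5]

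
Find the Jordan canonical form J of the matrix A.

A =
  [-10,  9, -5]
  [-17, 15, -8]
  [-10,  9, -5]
J_3(0)

The characteristic polynomial is
  det(x·I − A) = x^3

Eigenvalues and multiplicities (the geometric multiplicity of λ is n − rank(A − λI), which equals the number of Jordan blocks for λ):
  λ = 0: algebraic multiplicity = 3, geometric multiplicity = 1

Determining the block sizes for each eigenvalue:
  λ = 0: one block (gm = 1), so the single block has size am = 3 → block sizes [3]

Assembling the blocks gives a Jordan form
J =
  [0, 1, 0]
  [0, 0, 1]
  [0, 0, 0]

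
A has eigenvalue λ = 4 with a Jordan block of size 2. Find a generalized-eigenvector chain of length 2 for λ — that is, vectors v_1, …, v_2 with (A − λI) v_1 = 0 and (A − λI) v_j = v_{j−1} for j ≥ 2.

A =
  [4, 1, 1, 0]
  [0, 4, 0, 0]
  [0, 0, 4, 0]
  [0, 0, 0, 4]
A Jordan chain for λ = 4 of length 2:
v_1 = (1, 0, 0, 0)ᵀ
v_2 = (0, 1, 0, 0)ᵀ

Let N = A − (4)·I. We want v_2 with N^2 v_2 = 0 but N^1 v_2 ≠ 0; then v_{j-1} := N · v_j for j = 2, …, 2.

Pick v_2 = (0, 1, 0, 0)ᵀ.
Then v_1 = N · v_2 = (1, 0, 0, 0)ᵀ.

Sanity check: (A − (4)·I) v_1 = (0, 0, 0, 0)ᵀ = 0. ✓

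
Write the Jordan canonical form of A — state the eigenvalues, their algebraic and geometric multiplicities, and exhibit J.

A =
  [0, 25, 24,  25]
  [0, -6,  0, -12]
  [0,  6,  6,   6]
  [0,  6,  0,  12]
J_2(0) ⊕ J_1(6) ⊕ J_1(6)

The characteristic polynomial is
  det(x·I − A) = x^4 - 12*x^3 + 36*x^2 = x^2*(x - 6)^2

Eigenvalues and multiplicities (the geometric multiplicity of λ is n − rank(A − λI), which equals the number of Jordan blocks for λ):
  λ = 0: algebraic multiplicity = 2, geometric multiplicity = 1
  λ = 6: algebraic multiplicity = 2, geometric multiplicity = 2

Determining the block sizes for each eigenvalue:
  λ = 0: one block (gm = 1), so the single block has size am = 2 → block sizes [2]
  λ = 6: gm = am = 2, so every block has size 1 → block sizes [1, 1]

Assembling the blocks gives a Jordan form
J =
  [0, 1, 0, 0]
  [0, 0, 0, 0]
  [0, 0, 6, 0]
  [0, 0, 0, 6]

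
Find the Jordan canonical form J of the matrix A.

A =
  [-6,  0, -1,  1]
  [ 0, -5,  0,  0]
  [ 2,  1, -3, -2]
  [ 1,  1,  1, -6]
J_2(-5) ⊕ J_2(-5)

The characteristic polynomial is
  det(x·I − A) = x^4 + 20*x^3 + 150*x^2 + 500*x + 625 = (x + 5)^4

Eigenvalues and multiplicities (the geometric multiplicity of λ is n − rank(A − λI), which equals the number of Jordan blocks for λ):
  λ = -5: algebraic multiplicity = 4, geometric multiplicity = 2

Determining the block sizes for each eigenvalue:
  λ = -5: with am = 4 and gm = 2, the partition is not yet determined (e.g. several partitions of 4 into 2 parts exist). Let N = A − (-5)·I. Computing rank(N^1) = 2, rank(N^2) = 0; the number of blocks of size ≥ j is rank(N^{j−1}) − rank(N^j), giving [2, 2]. So we have 2 block(s) of size 2 → block sizes [2, 2]

Assembling the blocks gives a Jordan form
J =
  [-5,  1,  0,  0]
  [ 0, -5,  0,  0]
  [ 0,  0, -5,  1]
  [ 0,  0,  0, -5]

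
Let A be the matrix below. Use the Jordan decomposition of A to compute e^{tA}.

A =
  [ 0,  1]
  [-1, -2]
e^{tA} =
  [t*exp(-t) + exp(-t), t*exp(-t)]
  [-t*exp(-t), -t*exp(-t) + exp(-t)]

Strategy: write A = P · J · P⁻¹ where J is a Jordan canonical form, so e^{tA} = P · e^{tJ} · P⁻¹, and e^{tJ} can be computed block-by-block.

A has Jordan form
J =
  [-1,  1]
  [ 0, -1]
(up to reordering of blocks).

Per-block formulas:
  For a 2×2 Jordan block J_2(-1): exp(t · J_2(-1)) = e^(-1t)·(I + t·N), where N is the 2×2 nilpotent shift.

After assembling e^{tJ} and conjugating by P, we get:

e^{tA} =
  [t*exp(-t) + exp(-t), t*exp(-t)]
  [-t*exp(-t), -t*exp(-t) + exp(-t)]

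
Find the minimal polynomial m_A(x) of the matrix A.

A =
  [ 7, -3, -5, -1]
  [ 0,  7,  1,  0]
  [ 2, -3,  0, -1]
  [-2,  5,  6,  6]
x^3 - 15*x^2 + 75*x - 125

The characteristic polynomial is χ_A(x) = (x - 5)^4, so the eigenvalues are known. The minimal polynomial is
  m_A(x) = Π_λ (x − λ)^{k_λ}
where k_λ is the size of the *largest* Jordan block for λ (equivalently, the smallest k with (A − λI)^k v = 0 for every generalised eigenvector v of λ).

  λ = 5: largest Jordan block has size 3, contributing (x − 5)^3

So m_A(x) = (x - 5)^3 = x^3 - 15*x^2 + 75*x - 125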